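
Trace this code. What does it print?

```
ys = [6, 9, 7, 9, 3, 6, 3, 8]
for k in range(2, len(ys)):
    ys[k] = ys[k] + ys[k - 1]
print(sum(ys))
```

200

k=2: ys[2] = 7+9 = 16 → [6, 9, 16, 9, 3, 6, 3, 8]
k=3: ys[3] = 9+16 = 25 → [6, 9, 16, 25, 3, 6, 3, 8]
k=4: ys[4] = 3+25 = 28 → [6, 9, 16, 25, 28, 6, 3, 8]
k=5: ys[5] = 6+28 = 34 → [6, 9, 16, 25, 28, 34, 3, 8]
k=6: ys[6] = 3+34 = 37 → [6, 9, 16, 25, 28, 34, 37, 8]
k=7: ys[7] = 8+37 = 45 → [6, 9, 16, 25, 28, 34, 37, 45]
sum = 200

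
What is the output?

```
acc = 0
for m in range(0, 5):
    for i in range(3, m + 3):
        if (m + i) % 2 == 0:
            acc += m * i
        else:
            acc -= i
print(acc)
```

m=1,i=3: even sum, acc = 0+3 = 3
m=2,i=3: odd sum, acc = 3-3 = 0
m=2,i=4: even sum, acc = 0+8 = 8
m=3,i=3: even sum, acc = 8+9 = 17
m=3,i=4: odd sum, acc = 17-4 = 13
m=3,i=5: even sum, acc = 13+15 = 28
m=4,i=3: odd sum, acc = 28-3 = 25
m=4,i=4: even sum, acc = 25+16 = 41
m=4,i=5: odd sum, acc = 41-5 = 36
m=4,i=6: even sum, acc = 36+24 = 60

60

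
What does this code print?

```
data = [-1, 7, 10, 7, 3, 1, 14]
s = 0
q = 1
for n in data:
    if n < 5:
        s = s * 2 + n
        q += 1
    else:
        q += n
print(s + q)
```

n=-1: <5, s = 0*2+(-1) = -1; q=2
n=7: not <5; q=9
n=10: not <5; q=19
n=7: not <5; q=26
n=3: <5, s = (-1)*2+3 = 1; q=27
n=1: <5, s = 1*2+1 = 3; q=28
n=14: not <5; q=42
s+q = 3+42 = 45

45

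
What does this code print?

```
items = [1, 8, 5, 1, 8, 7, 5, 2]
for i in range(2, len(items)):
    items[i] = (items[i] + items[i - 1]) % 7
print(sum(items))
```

24

i=2: items[2] = (5+8)%7 = 6 → [1, 8, 6, 1, 8, 7, 5, 2]
i=3: items[3] = (1+6)%7 = 0 → [1, 8, 6, 0, 8, 7, 5, 2]
i=4: items[4] = (8+0)%7 = 1 → [1, 8, 6, 0, 1, 7, 5, 2]
i=5: items[5] = (7+1)%7 = 1 → [1, 8, 6, 0, 1, 1, 5, 2]
i=6: items[6] = (5+1)%7 = 6 → [1, 8, 6, 0, 1, 1, 6, 2]
i=7: items[7] = (2+6)%7 = 1 → [1, 8, 6, 0, 1, 1, 6, 1]
sum = 24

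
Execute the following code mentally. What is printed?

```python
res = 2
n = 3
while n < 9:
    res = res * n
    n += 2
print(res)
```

n=3: res = 2*3 = 6
n=5: res = 6*5 = 30
n=7: res = 30*7 = 210

210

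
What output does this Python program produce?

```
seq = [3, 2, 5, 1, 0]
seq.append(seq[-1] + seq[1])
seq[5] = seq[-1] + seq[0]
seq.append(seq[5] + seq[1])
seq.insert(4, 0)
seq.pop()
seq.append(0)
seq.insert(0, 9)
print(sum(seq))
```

append seq[-1]+seq[1] = 0+2 = 2 → [3, 2, 5, 1, 0, 2]
seq[5] = seq[-1]+seq[0] = 2+3 = 5 → [3, 2, 5, 1, 0, 5]
append seq[5]+seq[1] = 5+2 = 7 → [3, 2, 5, 1, 0, 5, 7]
insert 0 at 4 → [3, 2, 5, 1, 0, 0, 5, 7]
pop() removes 7 → [3, 2, 5, 1, 0, 0, 5]
append 0 → [3, 2, 5, 1, 0, 0, 5, 0]
insert 9 at 0 → [9, 3, 2, 5, 1, 0, 0, 5, 0]
sum = 25

25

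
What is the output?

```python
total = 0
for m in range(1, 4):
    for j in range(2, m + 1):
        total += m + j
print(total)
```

m=2,j=2: total = 0+4 = 4
m=3,j=2: total = 4+5 = 9
m=3,j=3: total = 9+6 = 15

15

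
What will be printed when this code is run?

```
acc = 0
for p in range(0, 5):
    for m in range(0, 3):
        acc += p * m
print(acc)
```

p=0,m=0: acc = 0+0 = 0
p=0,m=1: acc = 0+0 = 0
p=0,m=2: acc = 0+0 = 0
p=1,m=0: acc = 0+0 = 0
p=1,m=1: acc = 0+1 = 1
p=1,m=2: acc = 1+2 = 3
p=2,m=0: acc = 3+0 = 3
p=2,m=1: acc = 3+2 = 5
p=2,m=2: acc = 5+4 = 9
p=3,m=0: acc = 9+0 = 9
p=3,m=1: acc = 9+3 = 12
p=3,m=2: acc = 12+6 = 18
p=4,m=0: acc = 18+0 = 18
p=4,m=1: acc = 18+4 = 22
p=4,m=2: acc = 22+8 = 30

30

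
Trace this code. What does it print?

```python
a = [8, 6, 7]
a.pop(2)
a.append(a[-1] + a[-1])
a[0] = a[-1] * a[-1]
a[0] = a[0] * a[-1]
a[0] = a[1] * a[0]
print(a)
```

pop(2) removes 7 → [8, 6]
append a[-1]+a[-1] = 6+6 = 12 → [8, 6, 12]
a[0] = a[-1]*a[-1] = 12*12 = 144 → [144, 6, 12]
a[0] = a[0]*a[-1] = 144*12 = 1728 → [1728, 6, 12]
a[0] = a[1]*a[0] = 6*1728 = 10368 → [10368, 6, 12]

[10368, 6, 12]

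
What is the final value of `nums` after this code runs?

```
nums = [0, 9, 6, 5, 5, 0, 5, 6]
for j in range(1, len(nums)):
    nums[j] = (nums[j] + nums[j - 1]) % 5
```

[0, 4, 0, 0, 0, 0, 0, 1]

j=1: nums[1] = (9+0)%5 = 4 → [0, 4, 6, 5, 5, 0, 5, 6]
j=2: nums[2] = (6+4)%5 = 0 → [0, 4, 0, 5, 5, 0, 5, 6]
j=3: nums[3] = (5+0)%5 = 0 → [0, 4, 0, 0, 5, 0, 5, 6]
j=4: nums[4] = (5+0)%5 = 0 → [0, 4, 0, 0, 0, 0, 5, 6]
j=5: nums[5] = (0+0)%5 = 0 → [0, 4, 0, 0, 0, 0, 5, 6]
j=6: nums[6] = (5+0)%5 = 0 → [0, 4, 0, 0, 0, 0, 0, 6]
j=7: nums[7] = (6+0)%5 = 1 → [0, 4, 0, 0, 0, 0, 0, 1]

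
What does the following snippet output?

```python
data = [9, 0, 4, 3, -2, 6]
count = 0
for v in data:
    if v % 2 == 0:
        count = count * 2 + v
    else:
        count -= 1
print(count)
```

v=9: not even, count = 0-1 = -1
v=0: even, count = (-1)*2+0 = -2
v=4: even, count = (-2)*2+4 = 0
v=3: not even, count = 0-1 = -1
v=-2: even, count = (-1)*2+(-2) = -4
v=6: even, count = (-4)*2+6 = -2

-2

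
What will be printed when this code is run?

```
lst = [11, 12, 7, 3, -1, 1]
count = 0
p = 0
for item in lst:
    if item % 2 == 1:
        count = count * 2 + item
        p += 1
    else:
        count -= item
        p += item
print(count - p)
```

34

item=11: odd, count = 0*2+11 = 11; p=1
item=12: not odd, count = 11-12 = -1; p=13
item=7: odd, count = (-1)*2+7 = 5; p=14
item=3: odd, count = 5*2+3 = 13; p=15
item=-1: odd, count = 13*2+(-1) = 25; p=16
item=1: odd, count = 25*2+1 = 51; p=17
count-p = 51-17 = 34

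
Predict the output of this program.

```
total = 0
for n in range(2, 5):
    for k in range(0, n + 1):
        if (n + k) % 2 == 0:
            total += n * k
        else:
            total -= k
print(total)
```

33

n=2,k=0: even sum, total = 0+0 = 0
n=2,k=1: odd sum, total = 0-1 = -1
n=2,k=2: even sum, total = (-1)+4 = 3
n=3,k=0: odd sum, total = 3-0 = 3
n=3,k=1: even sum, total = 3+3 = 6
n=3,k=2: odd sum, total = 6-2 = 4
n=3,k=3: even sum, total = 4+9 = 13
n=4,k=0: even sum, total = 13+0 = 13
n=4,k=1: odd sum, total = 13-1 = 12
n=4,k=2: even sum, total = 12+8 = 20
n=4,k=3: odd sum, total = 20-3 = 17
n=4,k=4: even sum, total = 17+16 = 33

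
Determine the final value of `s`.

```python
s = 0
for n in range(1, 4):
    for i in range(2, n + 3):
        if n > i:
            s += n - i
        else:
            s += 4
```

n=1,i=2: not 1>2, s = 0+4 = 4
n=1,i=3: not 1>3, s = 4+4 = 8
n=2,i=2: not 2>2, s = 8+4 = 12
n=2,i=3: not 2>3, s = 12+4 = 16
n=2,i=4: not 2>4, s = 16+4 = 20
n=3,i=2: 3>2, s = 20+1 = 21
n=3,i=3: not 3>3, s = 21+4 = 25
n=3,i=4: not 3>4, s = 25+4 = 29
n=3,i=5: not 3>5, s = 29+4 = 33

33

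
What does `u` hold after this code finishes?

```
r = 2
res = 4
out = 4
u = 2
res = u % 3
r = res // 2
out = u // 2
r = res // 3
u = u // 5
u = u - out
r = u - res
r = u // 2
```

res = 2%3 = 2
r = 2//2 = 1
out = 2//2 = 1
r = 2//3 = 0
u = 2//5 = 0
u = 0-1 = -1
r = (-1)-2 = -3
r = (-1)//2 = -1

-1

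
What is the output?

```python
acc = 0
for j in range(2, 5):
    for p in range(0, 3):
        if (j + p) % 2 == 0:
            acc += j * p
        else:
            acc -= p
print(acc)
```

j=2,p=0: even sum, acc = 0+0 = 0
j=2,p=1: odd sum, acc = 0-1 = -1
j=2,p=2: even sum, acc = (-1)+4 = 3
j=3,p=0: odd sum, acc = 3-0 = 3
j=3,p=1: even sum, acc = 3+3 = 6
j=3,p=2: odd sum, acc = 6-2 = 4
j=4,p=0: even sum, acc = 4+0 = 4
j=4,p=1: odd sum, acc = 4-1 = 3
j=4,p=2: even sum, acc = 3+8 = 11

11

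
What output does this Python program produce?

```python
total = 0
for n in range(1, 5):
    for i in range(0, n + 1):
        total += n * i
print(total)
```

65

n=1,i=0: total = 0+0 = 0
n=1,i=1: total = 0+1 = 1
n=2,i=0: total = 1+0 = 1
n=2,i=1: total = 1+2 = 3
n=2,i=2: total = 3+4 = 7
n=3,i=0: total = 7+0 = 7
n=3,i=1: total = 7+3 = 10
n=3,i=2: total = 10+6 = 16
n=3,i=3: total = 16+9 = 25
n=4,i=0: total = 25+0 = 25
n=4,i=1: total = 25+4 = 29
n=4,i=2: total = 29+8 = 37
n=4,i=3: total = 37+12 = 49
n=4,i=4: total = 49+16 = 65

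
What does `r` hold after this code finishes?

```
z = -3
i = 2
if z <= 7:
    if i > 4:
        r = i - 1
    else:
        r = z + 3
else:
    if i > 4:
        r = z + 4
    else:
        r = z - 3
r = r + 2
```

2

z=-3, i=2
z <= 7 is True; i > 4 is False
→ r = z + 3 = 0
r = 0+2 = 2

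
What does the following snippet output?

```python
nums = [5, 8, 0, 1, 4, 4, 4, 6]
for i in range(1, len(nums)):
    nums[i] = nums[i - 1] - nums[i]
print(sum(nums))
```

i=1: nums[1] = 5-8 = -3 → [5, -3, 0, 1, 4, 4, 4, 6]
i=2: nums[2] = (-3)-0 = -3 → [5, -3, -3, 1, 4, 4, 4, 6]
i=3: nums[3] = (-3)-1 = -4 → [5, -3, -3, -4, 4, 4, 4, 6]
i=4: nums[4] = (-4)-4 = -8 → [5, -3, -3, -4, -8, 4, 4, 6]
i=5: nums[5] = (-8)-4 = -12 → [5, -3, -3, -4, -8, -12, 4, 6]
i=6: nums[6] = (-12)-4 = -16 → [5, -3, -3, -4, -8, -12, -16, 6]
i=7: nums[7] = (-16)-6 = -22 → [5, -3, -3, -4, -8, -12, -16, -22]
sum = -63

-63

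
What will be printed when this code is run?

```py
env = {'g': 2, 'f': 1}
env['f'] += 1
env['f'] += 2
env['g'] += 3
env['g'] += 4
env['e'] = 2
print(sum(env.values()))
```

env['f'] = 1+1 = 2 → {'g': 2, 'f': 2}
env['f'] = 2+2 = 4 → {'g': 2, 'f': 4}
env['g'] = 2+3 = 5 → {'g': 5, 'f': 4}
env['g'] = 5+4 = 9 → {'g': 9, 'f': 4}
env['e'] = 2 → {'g': 9, 'f': 4, 'e': 2}
sum of values = 15

15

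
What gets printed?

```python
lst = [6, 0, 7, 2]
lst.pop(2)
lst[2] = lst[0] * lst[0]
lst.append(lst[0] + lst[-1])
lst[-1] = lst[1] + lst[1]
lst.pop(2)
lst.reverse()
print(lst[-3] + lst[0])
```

0

pop(2) removes 7 → [6, 0, 2]
lst[2] = lst[0]*lst[0] = 6*6 = 36 → [6, 0, 36]
append lst[0]+lst[-1] = 6+36 = 42 → [6, 0, 36, 42]
lst[-1] = lst[1]+lst[1] = 0+0 = 0 → [6, 0, 36, 0]
pop(2) removes 36 → [6, 0, 0]
reverse → [0, 0, 6]
lst[-3]+lst[0] = 0+0 = 0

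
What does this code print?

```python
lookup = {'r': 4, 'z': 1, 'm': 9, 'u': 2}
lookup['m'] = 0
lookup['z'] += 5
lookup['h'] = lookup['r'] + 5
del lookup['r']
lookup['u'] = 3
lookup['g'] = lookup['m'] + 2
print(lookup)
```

lookup['m'] = 0 → {'r': 4, 'z': 1, 'm': 0, 'u': 2}
lookup['z'] = 1+5 = 6 → {'r': 4, 'z': 6, 'm': 0, 'u': 2}
lookup['h'] = lookup['r']+5 = 9 → {'r': 4, 'z': 6, 'm': 0, 'u': 2, 'h': 9}
del 'r' → {'z': 6, 'm': 0, 'u': 2, 'h': 9}
lookup['u'] = 3 → {'z': 6, 'm': 0, 'u': 3, 'h': 9}
lookup['g'] = lookup['m']+2 = 2 → {'z': 6, 'm': 0, 'u': 3, 'h': 9, 'g': 2}

{'z': 6, 'm': 0, 'u': 3, 'h': 9, 'g': 2}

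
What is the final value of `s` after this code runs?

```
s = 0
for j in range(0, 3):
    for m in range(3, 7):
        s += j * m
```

54

j=0,m=3: s = 0+0 = 0
j=0,m=4: s = 0+0 = 0
j=0,m=5: s = 0+0 = 0
j=0,m=6: s = 0+0 = 0
j=1,m=3: s = 0+3 = 3
j=1,m=4: s = 3+4 = 7
j=1,m=5: s = 7+5 = 12
j=1,m=6: s = 12+6 = 18
j=2,m=3: s = 18+6 = 24
j=2,m=4: s = 24+8 = 32
j=2,m=5: s = 32+10 = 42
j=2,m=6: s = 42+12 = 54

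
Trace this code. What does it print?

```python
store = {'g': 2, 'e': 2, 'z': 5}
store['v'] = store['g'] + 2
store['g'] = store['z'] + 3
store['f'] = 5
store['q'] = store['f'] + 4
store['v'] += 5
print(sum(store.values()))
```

store['v'] = store['g']+2 = 4 → {'g': 2, 'e': 2, 'z': 5, 'v': 4}
store['g'] = store['z']+3 = 8 → {'g': 8, 'e': 2, 'z': 5, 'v': 4}
store['f'] = 5 → {'g': 8, 'e': 2, 'z': 5, 'v': 4, 'f': 5}
store['q'] = store['f']+4 = 9 → {'g': 8, 'e': 2, 'z': 5, 'v': 4, 'f': 5, 'q': 9}
store['v'] = 4+5 = 9 → {'g': 8, 'e': 2, 'z': 5, 'v': 9, 'f': 5, 'q': 9}
sum of values = 38

38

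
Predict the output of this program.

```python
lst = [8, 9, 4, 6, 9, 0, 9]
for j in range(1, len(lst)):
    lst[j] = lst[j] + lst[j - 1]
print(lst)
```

j=1: lst[1] = 9+8 = 17 → [8, 17, 4, 6, 9, 0, 9]
j=2: lst[2] = 4+17 = 21 → [8, 17, 21, 6, 9, 0, 9]
j=3: lst[3] = 6+21 = 27 → [8, 17, 21, 27, 9, 0, 9]
j=4: lst[4] = 9+27 = 36 → [8, 17, 21, 27, 36, 0, 9]
j=5: lst[5] = 0+36 = 36 → [8, 17, 21, 27, 36, 36, 9]
j=6: lst[6] = 9+36 = 45 → [8, 17, 21, 27, 36, 36, 45]

[8, 17, 21, 27, 36, 36, 45]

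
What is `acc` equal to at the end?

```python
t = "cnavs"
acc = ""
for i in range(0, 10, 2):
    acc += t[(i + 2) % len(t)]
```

i=0: add t[2]='a' → 'a'
i=2: add t[4]='s' → 'as'
i=4: add t[1]='n' → 'asn'
i=6: add t[3]='v' → 'asnv'
i=8: add t[0]='c' → 'asnvc'

'asnvc'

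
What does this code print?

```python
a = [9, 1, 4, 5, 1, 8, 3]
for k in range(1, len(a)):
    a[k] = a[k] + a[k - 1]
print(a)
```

k=1: a[1] = 1+9 = 10 → [9, 10, 4, 5, 1, 8, 3]
k=2: a[2] = 4+10 = 14 → [9, 10, 14, 5, 1, 8, 3]
k=3: a[3] = 5+14 = 19 → [9, 10, 14, 19, 1, 8, 3]
k=4: a[4] = 1+19 = 20 → [9, 10, 14, 19, 20, 8, 3]
k=5: a[5] = 8+20 = 28 → [9, 10, 14, 19, 20, 28, 3]
k=6: a[6] = 3+28 = 31 → [9, 10, 14, 19, 20, 28, 31]

[9, 10, 14, 19, 20, 28, 31]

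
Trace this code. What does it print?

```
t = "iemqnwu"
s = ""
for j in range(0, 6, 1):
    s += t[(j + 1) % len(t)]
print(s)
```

j=0: add t[1]='e' → 'e'
j=1: add t[2]='m' → 'em'
j=2: add t[3]='q' → 'emq'
j=3: add t[4]='n' → 'emqn'
j=4: add t[5]='w' → 'emqnw'
j=5: add t[6]='u' → 'emqnwu'

emqnwu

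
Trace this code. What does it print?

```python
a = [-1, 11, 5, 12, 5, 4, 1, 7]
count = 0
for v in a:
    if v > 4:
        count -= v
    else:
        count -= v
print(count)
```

-44

v=-1: not >4, count = 0-(-1) = 1
v=11: >4, count = 1-11 = -10
v=5: >4, count = (-10)-5 = -15
v=12: >4, count = (-15)-12 = -27
v=5: >4, count = (-27)-5 = -32
v=4: not >4, count = (-32)-4 = -36
v=1: not >4, count = (-36)-1 = -37
v=7: >4, count = (-37)-7 = -44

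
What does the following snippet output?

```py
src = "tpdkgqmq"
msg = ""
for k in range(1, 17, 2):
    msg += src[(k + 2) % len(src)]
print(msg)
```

kqqpkqqp

k=1: add src[3]='k' → 'k'
k=3: add src[5]='q' → 'kq'
k=5: add src[7]='q' → 'kqq'
k=7: add src[1]='p' → 'kqqp'
k=9: add src[3]='k' → 'kqqpk'
k=11: add src[5]='q' → 'kqqpkq'
k=13: add src[7]='q' → 'kqqpkqq'
k=15: add src[1]='p' → 'kqqpkqqp'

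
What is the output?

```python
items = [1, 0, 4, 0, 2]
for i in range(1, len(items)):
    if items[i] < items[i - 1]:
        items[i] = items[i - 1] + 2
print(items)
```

[1, 3, 4, 6, 8]

i=1: 0<1, items[1] = 1+2 = 3 → [1, 3, 4, 0, 2]
i=2: 4>=3, unchanged → [1, 3, 4, 0, 2]
i=3: 0<4, items[3] = 4+2 = 6 → [1, 3, 4, 6, 2]
i=4: 2<6, items[4] = 6+2 = 8 → [1, 3, 4, 6, 8]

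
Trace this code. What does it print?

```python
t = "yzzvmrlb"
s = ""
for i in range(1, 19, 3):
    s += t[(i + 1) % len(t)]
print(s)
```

zryvlz

i=1: add t[2]='z' → 'z'
i=4: add t[5]='r' → 'zr'
i=7: add t[0]='y' → 'zry'
i=10: add t[3]='v' → 'zryv'
i=13: add t[6]='l' → 'zryvl'
i=16: add t[1]='z' → 'zryvlz'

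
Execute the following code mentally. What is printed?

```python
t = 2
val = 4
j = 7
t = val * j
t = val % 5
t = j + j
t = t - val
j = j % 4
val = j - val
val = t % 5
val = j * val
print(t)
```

10

t = 4*7 = 28
t = 4%5 = 4
t = 7+7 = 14
t = 14-4 = 10
j = 7%4 = 3
val = 3-4 = -1
val = 10%5 = 0
val = 3*0 = 0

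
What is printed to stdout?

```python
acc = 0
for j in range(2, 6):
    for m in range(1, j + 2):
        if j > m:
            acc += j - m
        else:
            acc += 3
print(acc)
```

44

j=2,m=1: 2>1, acc = 0+1 = 1
j=2,m=2: not 2>2, acc = 1+3 = 4
j=2,m=3: not 2>3, acc = 4+3 = 7
j=3,m=1: 3>1, acc = 7+2 = 9
j=3,m=2: 3>2, acc = 9+1 = 10
j=3,m=3: not 3>3, acc = 10+3 = 13
j=3,m=4: not 3>4, acc = 13+3 = 16
j=4,m=1: 4>1, acc = 16+3 = 19
j=4,m=2: 4>2, acc = 19+2 = 21
j=4,m=3: 4>3, acc = 21+1 = 22
j=4,m=4: not 4>4, acc = 22+3 = 25
j=4,m=5: not 4>5, acc = 25+3 = 28
j=5,m=1: 5>1, acc = 28+4 = 32
j=5,m=2: 5>2, acc = 32+3 = 35
j=5,m=3: 5>3, acc = 35+2 = 37
j=5,m=4: 5>4, acc = 37+1 = 38
j=5,m=5: not 5>5, acc = 38+3 = 41
j=5,m=6: not 5>6, acc = 41+3 = 44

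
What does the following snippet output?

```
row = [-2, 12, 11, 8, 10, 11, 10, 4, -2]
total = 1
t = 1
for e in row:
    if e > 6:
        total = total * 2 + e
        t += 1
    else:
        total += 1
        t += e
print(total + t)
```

e=-2: not >6, total = 1+1 = 2; t=-1
e=12: >6, total = 2*2+12 = 16; t=0
e=11: >6, total = 16*2+11 = 43; t=1
e=8: >6, total = 43*2+8 = 94; t=2
e=10: >6, total = 94*2+10 = 198; t=3
e=11: >6, total = 198*2+11 = 407; t=4
e=10: >6, total = 407*2+10 = 824; t=5
e=4: not >6, total = 824+1 = 825; t=9
e=-2: not >6, total = 825+1 = 826; t=7
total+t = 826+7 = 833

833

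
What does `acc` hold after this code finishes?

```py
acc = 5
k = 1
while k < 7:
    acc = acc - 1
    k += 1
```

k=1: acc = 5-1 = 4
k=2: acc = 4-1 = 3
k=3: acc = 3-1 = 2
k=4: acc = 2-1 = 1
k=5: acc = 1-1 = 0
k=6: acc = 0-1 = -1

-1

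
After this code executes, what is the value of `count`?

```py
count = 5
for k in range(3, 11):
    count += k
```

57

k=3: count = 5+3 = 8
k=4: count = 8+4 = 12
k=5: count = 12+5 = 17
k=6: count = 17+6 = 23
k=7: count = 23+7 = 30
k=8: count = 30+8 = 38
k=9: count = 38+9 = 47
k=10: count = 47+10 = 57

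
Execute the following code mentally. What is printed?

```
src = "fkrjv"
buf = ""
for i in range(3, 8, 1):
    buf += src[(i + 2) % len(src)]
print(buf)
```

i=3: add src[0]='f' → 'f'
i=4: add src[1]='k' → 'fk'
i=5: add src[2]='r' → 'fkr'
i=6: add src[3]='j' → 'fkrj'
i=7: add src[4]='v' → 'fkrjv'

fkrjv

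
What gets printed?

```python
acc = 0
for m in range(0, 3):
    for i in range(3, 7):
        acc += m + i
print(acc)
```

66

m=0,i=3: acc = 0+3 = 3
m=0,i=4: acc = 3+4 = 7
m=0,i=5: acc = 7+5 = 12
m=0,i=6: acc = 12+6 = 18
m=1,i=3: acc = 18+4 = 22
m=1,i=4: acc = 22+5 = 27
m=1,i=5: acc = 27+6 = 33
m=1,i=6: acc = 33+7 = 40
m=2,i=3: acc = 40+5 = 45
m=2,i=4: acc = 45+6 = 51
m=2,i=5: acc = 51+7 = 58
m=2,i=6: acc = 58+8 = 66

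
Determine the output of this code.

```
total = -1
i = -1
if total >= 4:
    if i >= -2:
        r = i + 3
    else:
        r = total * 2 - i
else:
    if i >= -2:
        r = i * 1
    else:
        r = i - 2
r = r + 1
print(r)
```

0

total=-1, i=-1
total >= 4 is False; i >= -2 is True
→ r = i * 1 = -1
r = (-1)+1 = 0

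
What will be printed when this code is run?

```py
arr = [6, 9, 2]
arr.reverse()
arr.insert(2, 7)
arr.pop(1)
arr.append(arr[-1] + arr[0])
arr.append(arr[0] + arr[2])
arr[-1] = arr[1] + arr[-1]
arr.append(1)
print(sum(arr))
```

reverse → [2, 9, 6]
insert 7 at 2 → [2, 9, 7, 6]
pop(1) removes 9 → [2, 7, 6]
append arr[-1]+arr[0] = 6+2 = 8 → [2, 7, 6, 8]
append arr[0]+arr[2] = 2+6 = 8 → [2, 7, 6, 8, 8]
arr[-1] = arr[1]+arr[-1] = 7+8 = 15 → [2, 7, 6, 8, 15]
append 1 → [2, 7, 6, 8, 15, 1]
sum = 39

39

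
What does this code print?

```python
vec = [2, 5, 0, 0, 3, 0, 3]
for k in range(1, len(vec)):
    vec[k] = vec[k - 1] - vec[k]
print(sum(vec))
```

-28

k=1: vec[1] = 2-5 = -3 → [2, -3, 0, 0, 3, 0, 3]
k=2: vec[2] = (-3)-0 = -3 → [2, -3, -3, 0, 3, 0, 3]
k=3: vec[3] = (-3)-0 = -3 → [2, -3, -3, -3, 3, 0, 3]
k=4: vec[4] = (-3)-3 = -6 → [2, -3, -3, -3, -6, 0, 3]
k=5: vec[5] = (-6)-0 = -6 → [2, -3, -3, -3, -6, -6, 3]
k=6: vec[6] = (-6)-3 = -9 → [2, -3, -3, -3, -6, -6, -9]
sum = -28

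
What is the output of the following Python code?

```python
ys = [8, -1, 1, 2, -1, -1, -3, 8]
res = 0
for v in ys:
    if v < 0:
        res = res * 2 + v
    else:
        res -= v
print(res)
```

-177

v=8: not <0, res = 0-8 = -8
v=-1: <0, res = (-8)*2+(-1) = -17
v=1: not <0, res = (-17)-1 = -18
v=2: not <0, res = (-18)-2 = -20
v=-1: <0, res = (-20)*2+(-1) = -41
v=-1: <0, res = (-41)*2+(-1) = -83
v=-3: <0, res = (-83)*2+(-3) = -169
v=8: not <0, res = (-169)-8 = -177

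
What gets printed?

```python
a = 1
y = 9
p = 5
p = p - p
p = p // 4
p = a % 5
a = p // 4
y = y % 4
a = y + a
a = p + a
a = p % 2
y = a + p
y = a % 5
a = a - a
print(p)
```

p = 5-5 = 0
p = 0//4 = 0
p = 1%5 = 1
a = 1//4 = 0
y = 9%4 = 1
a = 1+0 = 1
a = 1+1 = 2
a = 1%2 = 1
y = 1+1 = 2
y = 1%5 = 1
a = 1-1 = 0

1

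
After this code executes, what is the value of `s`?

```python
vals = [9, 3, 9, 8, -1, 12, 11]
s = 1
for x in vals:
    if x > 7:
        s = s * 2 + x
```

315

x=9: >7, s = 1*2+9 = 11
x=3: not >7
x=9: >7, s = 11*2+9 = 31
x=8: >7, s = 31*2+8 = 70
x=-1: not >7
x=12: >7, s = 70*2+12 = 152
x=11: >7, s = 152*2+11 = 315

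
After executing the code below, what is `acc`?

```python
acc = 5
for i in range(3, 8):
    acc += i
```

30

i=3: acc = 5+3 = 8
i=4: acc = 8+4 = 12
i=5: acc = 12+5 = 17
i=6: acc = 17+6 = 23
i=7: acc = 23+7 = 30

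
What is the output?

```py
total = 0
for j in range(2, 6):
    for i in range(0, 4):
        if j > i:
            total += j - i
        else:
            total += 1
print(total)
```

j=2,i=0: 2>0, total = 0+2 = 2
j=2,i=1: 2>1, total = 2+1 = 3
j=2,i=2: not 2>2, total = 3+1 = 4
j=2,i=3: not 2>3, total = 4+1 = 5
j=3,i=0: 3>0, total = 5+3 = 8
j=3,i=1: 3>1, total = 8+2 = 10
j=3,i=2: 3>2, total = 10+1 = 11
j=3,i=3: not 3>3, total = 11+1 = 12
j=4,i=0: 4>0, total = 12+4 = 16
j=4,i=1: 4>1, total = 16+3 = 19
j=4,i=2: 4>2, total = 19+2 = 21
j=4,i=3: 4>3, total = 21+1 = 22
j=5,i=0: 5>0, total = 22+5 = 27
j=5,i=1: 5>1, total = 27+4 = 31
j=5,i=2: 5>2, total = 31+3 = 34
j=5,i=3: 5>3, total = 34+2 = 36

36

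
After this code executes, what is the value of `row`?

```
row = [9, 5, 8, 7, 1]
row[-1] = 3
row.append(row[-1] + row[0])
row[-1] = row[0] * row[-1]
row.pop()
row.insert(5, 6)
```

row[-1] = 3 → [9, 5, 8, 7, 3]
append row[-1]+row[0] = 3+9 = 12 → [9, 5, 8, 7, 3, 12]
row[-1] = row[0]*row[-1] = 9*12 = 108 → [9, 5, 8, 7, 3, 108]
pop() removes 108 → [9, 5, 8, 7, 3]
insert 6 at 5 → [9, 5, 8, 7, 3, 6]

[9, 5, 8, 7, 3, 6]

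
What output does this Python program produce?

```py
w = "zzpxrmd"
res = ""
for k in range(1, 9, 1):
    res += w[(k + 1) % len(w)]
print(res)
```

k=1: add w[2]='p' → 'p'
k=2: add w[3]='x' → 'px'
k=3: add w[4]='r' → 'pxr'
k=4: add w[5]='m' → 'pxrm'
k=5: add w[6]='d' → 'pxrmd'
k=6: add w[0]='z' → 'pxrmdz'
k=7: add w[1]='z' → 'pxrmdzz'
k=8: add w[2]='p' → 'pxrmdzzp'

pxrmdzzp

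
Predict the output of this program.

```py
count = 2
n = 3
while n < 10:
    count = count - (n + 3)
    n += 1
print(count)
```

-61

n=3: count = 2-6 = -4
n=4: count = (-4)-7 = -11
n=5: count = (-11)-8 = -19
n=6: count = (-19)-9 = -28
n=7: count = (-28)-10 = -38
n=8: count = (-38)-11 = -49
n=9: count = (-49)-12 = -61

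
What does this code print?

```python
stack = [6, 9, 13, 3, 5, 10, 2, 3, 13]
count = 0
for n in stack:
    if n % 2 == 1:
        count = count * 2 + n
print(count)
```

n=6: not odd
n=9: odd, count = 0*2+9 = 9
n=13: odd, count = 9*2+13 = 31
n=3: odd, count = 31*2+3 = 65
n=5: odd, count = 65*2+5 = 135
n=10: not odd
n=2: not odd
n=3: odd, count = 135*2+3 = 273
n=13: odd, count = 273*2+13 = 559

559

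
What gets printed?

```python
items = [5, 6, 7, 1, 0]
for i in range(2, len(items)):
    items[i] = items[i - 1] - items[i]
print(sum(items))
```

6

i=2: items[2] = 6-7 = -1 → [5, 6, -1, 1, 0]
i=3: items[3] = (-1)-1 = -2 → [5, 6, -1, -2, 0]
i=4: items[4] = (-2)-0 = -2 → [5, 6, -1, -2, -2]
sum = 6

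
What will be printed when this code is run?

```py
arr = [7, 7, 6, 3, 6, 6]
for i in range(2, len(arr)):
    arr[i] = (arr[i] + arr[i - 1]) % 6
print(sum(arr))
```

27

i=2: arr[2] = (6+7)%6 = 1 → [7, 7, 1, 3, 6, 6]
i=3: arr[3] = (3+1)%6 = 4 → [7, 7, 1, 4, 6, 6]
i=4: arr[4] = (6+4)%6 = 4 → [7, 7, 1, 4, 4, 6]
i=5: arr[5] = (6+4)%6 = 4 → [7, 7, 1, 4, 4, 4]
sum = 27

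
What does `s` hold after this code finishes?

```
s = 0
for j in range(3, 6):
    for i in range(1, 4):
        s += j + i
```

54

j=3,i=1: s = 0+4 = 4
j=3,i=2: s = 4+5 = 9
j=3,i=3: s = 9+6 = 15
j=4,i=1: s = 15+5 = 20
j=4,i=2: s = 20+6 = 26
j=4,i=3: s = 26+7 = 33
j=5,i=1: s = 33+6 = 39
j=5,i=2: s = 39+7 = 46
j=5,i=3: s = 46+8 = 54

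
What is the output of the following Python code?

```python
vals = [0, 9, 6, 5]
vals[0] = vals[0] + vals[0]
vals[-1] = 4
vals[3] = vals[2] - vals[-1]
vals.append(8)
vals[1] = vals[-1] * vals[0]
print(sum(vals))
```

16

vals[0] = vals[0]+vals[0] = 0+0 = 0 → [0, 9, 6, 5]
vals[-1] = 4 → [0, 9, 6, 4]
vals[3] = vals[2]-vals[-1] = 6-4 = 2 → [0, 9, 6, 2]
append 8 → [0, 9, 6, 2, 8]
vals[1] = vals[-1]*vals[0] = 8*0 = 0 → [0, 0, 6, 2, 8]
sum = 16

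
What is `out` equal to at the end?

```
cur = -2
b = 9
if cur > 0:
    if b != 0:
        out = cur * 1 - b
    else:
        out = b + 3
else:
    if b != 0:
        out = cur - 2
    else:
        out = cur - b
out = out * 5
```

cur=-2, b=9
cur > 0 is False; b != 0 is True
→ out = cur - 2 = -4
out = (-4)*5 = -20

-20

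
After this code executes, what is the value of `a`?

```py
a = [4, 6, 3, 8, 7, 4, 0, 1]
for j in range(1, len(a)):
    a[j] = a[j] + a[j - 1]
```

j=1: a[1] = 6+4 = 10 → [4, 10, 3, 8, 7, 4, 0, 1]
j=2: a[2] = 3+10 = 13 → [4, 10, 13, 8, 7, 4, 0, 1]
j=3: a[3] = 8+13 = 21 → [4, 10, 13, 21, 7, 4, 0, 1]
j=4: a[4] = 7+21 = 28 → [4, 10, 13, 21, 28, 4, 0, 1]
j=5: a[5] = 4+28 = 32 → [4, 10, 13, 21, 28, 32, 0, 1]
j=6: a[6] = 0+32 = 32 → [4, 10, 13, 21, 28, 32, 32, 1]
j=7: a[7] = 1+32 = 33 → [4, 10, 13, 21, 28, 32, 32, 33]

[4, 10, 13, 21, 28, 32, 32, 33]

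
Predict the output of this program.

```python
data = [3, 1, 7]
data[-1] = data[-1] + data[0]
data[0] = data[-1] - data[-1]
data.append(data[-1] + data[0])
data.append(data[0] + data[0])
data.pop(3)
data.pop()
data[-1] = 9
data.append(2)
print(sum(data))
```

data[-1] = data[-1]+data[0] = 7+3 = 10 → [3, 1, 10]
data[0] = data[-1]-data[-1] = 10-10 = 0 → [0, 1, 10]
append data[-1]+data[0] = 10+0 = 10 → [0, 1, 10, 10]
append data[0]+data[0] = 0+0 = 0 → [0, 1, 10, 10, 0]
pop(3) removes 10 → [0, 1, 10, 0]
pop() removes 0 → [0, 1, 10]
data[-1] = 9 → [0, 1, 9]
append 2 → [0, 1, 9, 2]
sum = 12

12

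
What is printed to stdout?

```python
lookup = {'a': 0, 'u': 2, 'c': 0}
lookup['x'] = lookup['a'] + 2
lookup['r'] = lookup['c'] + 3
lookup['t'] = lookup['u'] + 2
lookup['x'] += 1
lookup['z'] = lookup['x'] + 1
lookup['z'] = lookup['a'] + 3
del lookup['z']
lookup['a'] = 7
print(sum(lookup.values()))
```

lookup['x'] = lookup['a']+2 = 2 → {'a': 0, 'u': 2, 'c': 0, 'x': 2}
lookup['r'] = lookup['c']+3 = 3 → {'a': 0, 'u': 2, 'c': 0, 'x': 2, 'r': 3}
lookup['t'] = lookup['u']+2 = 4 → {'a': 0, 'u': 2, 'c': 0, 'x': 2, 'r': 3, 't': 4}
lookup['x'] = 2+1 = 3 → {'a': 0, 'u': 2, 'c': 0, 'x': 3, 'r': 3, 't': 4}
lookup['z'] = lookup['x']+1 = 4 → {'a': 0, 'u': 2, 'c': 0, 'x': 3, 'r': 3, 't': 4, 'z': 4}
lookup['z'] = lookup['a']+3 = 3 → {'a': 0, 'u': 2, 'c': 0, 'x': 3, 'r': 3, 't': 4, 'z': 3}
del 'z' → {'a': 0, 'u': 2, 'c': 0, 'x': 3, 'r': 3, 't': 4}
lookup['a'] = 7 → {'a': 7, 'u': 2, 'c': 0, 'x': 3, 'r': 3, 't': 4}
sum of values = 19

19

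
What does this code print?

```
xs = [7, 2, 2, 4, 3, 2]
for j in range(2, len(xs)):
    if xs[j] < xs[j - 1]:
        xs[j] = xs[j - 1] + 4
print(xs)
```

j=2: 2>=2, unchanged → [7, 2, 2, 4, 3, 2]
j=3: 4>=2, unchanged → [7, 2, 2, 4, 3, 2]
j=4: 3<4, xs[4] = 4+4 = 8 → [7, 2, 2, 4, 8, 2]
j=5: 2<8, xs[5] = 8+4 = 12 → [7, 2, 2, 4, 8, 12]

[7, 2, 2, 4, 8, 12]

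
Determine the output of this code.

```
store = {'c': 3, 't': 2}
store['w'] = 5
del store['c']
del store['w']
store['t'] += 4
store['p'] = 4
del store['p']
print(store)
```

store['w'] = 5 → {'c': 3, 't': 2, 'w': 5}
del 'c' → {'t': 2, 'w': 5}
del 'w' → {'t': 2}
store['t'] = 2+4 = 6 → {'t': 6}
store['p'] = 4 → {'t': 6, 'p': 4}
del 'p' → {'t': 6}

{'t': 6}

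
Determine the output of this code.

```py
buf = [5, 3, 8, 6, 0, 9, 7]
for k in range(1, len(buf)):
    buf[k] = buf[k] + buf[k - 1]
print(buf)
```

[5, 8, 16, 22, 22, 31, 38]

k=1: buf[1] = 3+5 = 8 → [5, 8, 8, 6, 0, 9, 7]
k=2: buf[2] = 8+8 = 16 → [5, 8, 16, 6, 0, 9, 7]
k=3: buf[3] = 6+16 = 22 → [5, 8, 16, 22, 0, 9, 7]
k=4: buf[4] = 0+22 = 22 → [5, 8, 16, 22, 22, 9, 7]
k=5: buf[5] = 9+22 = 31 → [5, 8, 16, 22, 22, 31, 7]
k=6: buf[6] = 7+31 = 38 → [5, 8, 16, 22, 22, 31, 38]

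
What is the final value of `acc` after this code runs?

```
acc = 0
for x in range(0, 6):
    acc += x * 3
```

45

x=0: acc = 0+0*3 = 0
x=1: acc = 0+1*3 = 3
x=2: acc = 3+2*3 = 9
x=3: acc = 9+3*3 = 18
x=4: acc = 18+4*3 = 30
x=5: acc = 30+5*3 = 45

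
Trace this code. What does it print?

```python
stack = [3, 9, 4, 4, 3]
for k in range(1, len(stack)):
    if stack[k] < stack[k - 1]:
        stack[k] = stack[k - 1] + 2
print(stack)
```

[3, 9, 11, 13, 15]

k=1: 9>=3, unchanged → [3, 9, 4, 4, 3]
k=2: 4<9, stack[2] = 9+2 = 11 → [3, 9, 11, 4, 3]
k=3: 4<11, stack[3] = 11+2 = 13 → [3, 9, 11, 13, 3]
k=4: 3<13, stack[4] = 13+2 = 15 → [3, 9, 11, 13, 15]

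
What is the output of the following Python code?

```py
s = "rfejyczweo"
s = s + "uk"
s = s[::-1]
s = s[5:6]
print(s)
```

z

+ 'uk' → 'rfejyczweouk'
reverse → 'kuoewzcyjefr'
slice [5:6] → 'z'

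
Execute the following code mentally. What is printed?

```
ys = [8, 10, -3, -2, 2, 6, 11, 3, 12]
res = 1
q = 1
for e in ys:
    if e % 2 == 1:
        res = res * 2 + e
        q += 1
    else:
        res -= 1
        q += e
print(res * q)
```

-320

e=8: not odd, res = 1-1 = 0; q=9
e=10: not odd, res = 0-1 = -1; q=19
e=-3: odd, res = (-1)*2+(-3) = -5; q=20
e=-2: not odd, res = (-5)-1 = -6; q=18
e=2: not odd, res = (-6)-1 = -7; q=20
e=6: not odd, res = (-7)-1 = -8; q=26
e=11: odd, res = (-8)*2+11 = -5; q=27
e=3: odd, res = (-5)*2+3 = -7; q=28
e=12: not odd, res = (-7)-1 = -8; q=40
res*q = (-8)*40 = -320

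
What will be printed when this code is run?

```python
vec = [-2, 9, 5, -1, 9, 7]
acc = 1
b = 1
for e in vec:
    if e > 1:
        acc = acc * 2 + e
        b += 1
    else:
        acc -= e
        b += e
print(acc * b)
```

338

e=-2: not >1, acc = 1-(-2) = 3; b=-1
e=9: >1, acc = 3*2+9 = 15; b=0
e=5: >1, acc = 15*2+5 = 35; b=1
e=-1: not >1, acc = 35-(-1) = 36; b=0
e=9: >1, acc = 36*2+9 = 81; b=1
e=7: >1, acc = 81*2+7 = 169; b=2
acc*b = 169*2 = 338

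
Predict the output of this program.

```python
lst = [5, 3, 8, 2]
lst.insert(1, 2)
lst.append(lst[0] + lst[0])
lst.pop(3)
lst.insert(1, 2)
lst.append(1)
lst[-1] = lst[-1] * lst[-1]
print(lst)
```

[5, 2, 2, 3, 2, 10, 1]

insert 2 at 1 → [5, 2, 3, 8, 2]
append lst[0]+lst[0] = 5+5 = 10 → [5, 2, 3, 8, 2, 10]
pop(3) removes 8 → [5, 2, 3, 2, 10]
insert 2 at 1 → [5, 2, 2, 3, 2, 10]
append 1 → [5, 2, 2, 3, 2, 10, 1]
lst[-1] = lst[-1]*lst[-1] = 1*1 = 1 → [5, 2, 2, 3, 2, 10, 1]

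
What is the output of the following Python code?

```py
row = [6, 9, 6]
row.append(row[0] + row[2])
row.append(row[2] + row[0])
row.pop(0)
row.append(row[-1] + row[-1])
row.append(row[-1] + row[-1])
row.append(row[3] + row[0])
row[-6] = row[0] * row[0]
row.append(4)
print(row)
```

[9, 81, 12, 12, 24, 48, 21, 4]

append row[0]+row[2] = 6+6 = 12 → [6, 9, 6, 12]
append row[2]+row[0] = 6+6 = 12 → [6, 9, 6, 12, 12]
pop(0) removes 6 → [9, 6, 12, 12]
append row[-1]+row[-1] = 12+12 = 24 → [9, 6, 12, 12, 24]
append row[-1]+row[-1] = 24+24 = 48 → [9, 6, 12, 12, 24, 48]
append row[3]+row[0] = 12+9 = 21 → [9, 6, 12, 12, 24, 48, 21]
row[-6] = row[0]*row[0] = 9*9 = 81 → [9, 81, 12, 12, 24, 48, 21]
append 4 → [9, 81, 12, 12, 24, 48, 21, 4]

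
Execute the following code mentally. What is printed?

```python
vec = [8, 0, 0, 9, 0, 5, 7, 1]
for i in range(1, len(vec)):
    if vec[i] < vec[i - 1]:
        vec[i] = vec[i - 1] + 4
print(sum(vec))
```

176

i=1: 0<8, vec[1] = 8+4 = 12 → [8, 12, 0, 9, 0, 5, 7, 1]
i=2: 0<12, vec[2] = 12+4 = 16 → [8, 12, 16, 9, 0, 5, 7, 1]
i=3: 9<16, vec[3] = 16+4 = 20 → [8, 12, 16, 20, 0, 5, 7, 1]
i=4: 0<20, vec[4] = 20+4 = 24 → [8, 12, 16, 20, 24, 5, 7, 1]
i=5: 5<24, vec[5] = 24+4 = 28 → [8, 12, 16, 20, 24, 28, 7, 1]
i=6: 7<28, vec[6] = 28+4 = 32 → [8, 12, 16, 20, 24, 28, 32, 1]
i=7: 1<32, vec[7] = 32+4 = 36 → [8, 12, 16, 20, 24, 28, 32, 36]
sum = 176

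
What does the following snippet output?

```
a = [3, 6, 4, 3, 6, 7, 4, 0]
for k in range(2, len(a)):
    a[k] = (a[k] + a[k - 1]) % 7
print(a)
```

k=2: a[2] = (4+6)%7 = 3 → [3, 6, 3, 3, 6, 7, 4, 0]
k=3: a[3] = (3+3)%7 = 6 → [3, 6, 3, 6, 6, 7, 4, 0]
k=4: a[4] = (6+6)%7 = 5 → [3, 6, 3, 6, 5, 7, 4, 0]
k=5: a[5] = (7+5)%7 = 5 → [3, 6, 3, 6, 5, 5, 4, 0]
k=6: a[6] = (4+5)%7 = 2 → [3, 6, 3, 6, 5, 5, 2, 0]
k=7: a[7] = (0+2)%7 = 2 → [3, 6, 3, 6, 5, 5, 2, 2]

[3, 6, 3, 6, 5, 5, 2, 2]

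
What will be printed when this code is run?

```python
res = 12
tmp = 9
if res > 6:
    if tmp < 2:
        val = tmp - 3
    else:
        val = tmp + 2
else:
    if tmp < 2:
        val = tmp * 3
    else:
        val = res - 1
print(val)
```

11

res=12, tmp=9
res > 6 is True; tmp < 2 is False
→ val = tmp + 2 = 11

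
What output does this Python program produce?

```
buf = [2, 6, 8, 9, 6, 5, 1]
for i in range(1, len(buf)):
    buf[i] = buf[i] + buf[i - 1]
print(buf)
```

[2, 8, 16, 25, 31, 36, 37]

i=1: buf[1] = 6+2 = 8 → [2, 8, 8, 9, 6, 5, 1]
i=2: buf[2] = 8+8 = 16 → [2, 8, 16, 9, 6, 5, 1]
i=3: buf[3] = 9+16 = 25 → [2, 8, 16, 25, 6, 5, 1]
i=4: buf[4] = 6+25 = 31 → [2, 8, 16, 25, 31, 5, 1]
i=5: buf[5] = 5+31 = 36 → [2, 8, 16, 25, 31, 36, 1]
i=6: buf[6] = 1+36 = 37 → [2, 8, 16, 25, 31, 36, 37]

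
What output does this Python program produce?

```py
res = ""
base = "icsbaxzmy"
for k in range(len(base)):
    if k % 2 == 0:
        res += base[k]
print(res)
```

k=0: add 'i' → 'i'
k=1: skip
k=2: add 's' → 'is'
k=3: skip
k=4: add 'a' → 'isa'
k=5: skip
k=6: add 'z' → 'isaz'
k=7: skip
k=8: add 'y' → 'isazy'

isazy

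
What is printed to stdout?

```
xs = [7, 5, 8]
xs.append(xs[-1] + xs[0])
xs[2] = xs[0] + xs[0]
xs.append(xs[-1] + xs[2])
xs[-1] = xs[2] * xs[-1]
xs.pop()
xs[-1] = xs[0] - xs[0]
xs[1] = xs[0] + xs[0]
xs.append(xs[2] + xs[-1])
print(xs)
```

[7, 14, 14, 0, 14]

append xs[-1]+xs[0] = 8+7 = 15 → [7, 5, 8, 15]
xs[2] = xs[0]+xs[0] = 7+7 = 14 → [7, 5, 14, 15]
append xs[-1]+xs[2] = 15+14 = 29 → [7, 5, 14, 15, 29]
xs[-1] = xs[2]*xs[-1] = 14*29 = 406 → [7, 5, 14, 15, 406]
pop() removes 406 → [7, 5, 14, 15]
xs[-1] = xs[0]-xs[0] = 7-7 = 0 → [7, 5, 14, 0]
xs[1] = xs[0]+xs[0] = 7+7 = 14 → [7, 14, 14, 0]
append xs[2]+xs[-1] = 14+0 = 14 → [7, 14, 14, 0, 14]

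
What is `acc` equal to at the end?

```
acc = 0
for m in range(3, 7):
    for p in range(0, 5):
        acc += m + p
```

m=3,p=0: acc = 0+3 = 3
m=3,p=1: acc = 3+4 = 7
m=3,p=2: acc = 7+5 = 12
m=3,p=3: acc = 12+6 = 18
m=3,p=4: acc = 18+7 = 25
m=4,p=0: acc = 25+4 = 29
m=4,p=1: acc = 29+5 = 34
m=4,p=2: acc = 34+6 = 40
m=4,p=3: acc = 40+7 = 47
m=4,p=4: acc = 47+8 = 55
m=5,p=0: acc = 55+5 = 60
m=5,p=1: acc = 60+6 = 66
m=5,p=2: acc = 66+7 = 73
m=5,p=3: acc = 73+8 = 81
m=5,p=4: acc = 81+9 = 90
m=6,p=0: acc = 90+6 = 96
m=6,p=1: acc = 96+7 = 103
m=6,p=2: acc = 103+8 = 111
m=6,p=3: acc = 111+9 = 120
m=6,p=4: acc = 120+10 = 130

130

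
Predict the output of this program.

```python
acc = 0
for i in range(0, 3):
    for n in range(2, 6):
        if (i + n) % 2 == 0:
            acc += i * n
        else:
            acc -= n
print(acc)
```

-2

i=0,n=2: even sum, acc = 0+0 = 0
i=0,n=3: odd sum, acc = 0-3 = -3
i=0,n=4: even sum, acc = (-3)+0 = -3
i=0,n=5: odd sum, acc = (-3)-5 = -8
i=1,n=2: odd sum, acc = (-8)-2 = -10
i=1,n=3: even sum, acc = (-10)+3 = -7
i=1,n=4: odd sum, acc = (-7)-4 = -11
i=1,n=5: even sum, acc = (-11)+5 = -6
i=2,n=2: even sum, acc = (-6)+4 = -2
i=2,n=3: odd sum, acc = (-2)-3 = -5
i=2,n=4: even sum, acc = (-5)+8 = 3
i=2,n=5: odd sum, acc = 3-5 = -2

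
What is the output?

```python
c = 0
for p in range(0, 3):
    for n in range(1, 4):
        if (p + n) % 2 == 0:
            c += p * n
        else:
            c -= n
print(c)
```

p=0,n=1: odd sum, c = 0-1 = -1
p=0,n=2: even sum, c = (-1)+0 = -1
p=0,n=3: odd sum, c = (-1)-3 = -4
p=1,n=1: even sum, c = (-4)+1 = -3
p=1,n=2: odd sum, c = (-3)-2 = -5
p=1,n=3: even sum, c = (-5)+3 = -2
p=2,n=1: odd sum, c = (-2)-1 = -3
p=2,n=2: even sum, c = (-3)+4 = 1
p=2,n=3: odd sum, c = 1-3 = -2

-2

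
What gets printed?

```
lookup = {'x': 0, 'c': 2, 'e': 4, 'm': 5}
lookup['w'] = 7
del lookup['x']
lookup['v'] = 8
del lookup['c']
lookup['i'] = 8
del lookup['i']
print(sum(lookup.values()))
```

lookup['w'] = 7 → {'x': 0, 'c': 2, 'e': 4, 'm': 5, 'w': 7}
del 'x' → {'c': 2, 'e': 4, 'm': 5, 'w': 7}
lookup['v'] = 8 → {'c': 2, 'e': 4, 'm': 5, 'w': 7, 'v': 8}
del 'c' → {'e': 4, 'm': 5, 'w': 7, 'v': 8}
lookup['i'] = 8 → {'e': 4, 'm': 5, 'w': 7, 'v': 8, 'i': 8}
del 'i' → {'e': 4, 'm': 5, 'w': 7, 'v': 8}
sum of values = 24

24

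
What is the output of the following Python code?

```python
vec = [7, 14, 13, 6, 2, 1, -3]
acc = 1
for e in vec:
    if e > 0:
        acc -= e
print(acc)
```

-42

e=7: >0, acc = 1-7 = -6
e=14: >0, acc = (-6)-14 = -20
e=13: >0, acc = (-20)-13 = -33
e=6: >0, acc = (-33)-6 = -39
e=2: >0, acc = (-39)-2 = -41
e=1: >0, acc = (-41)-1 = -42
e=-3: not >0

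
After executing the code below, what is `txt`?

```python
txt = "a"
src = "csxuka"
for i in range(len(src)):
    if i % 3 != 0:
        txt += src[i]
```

'asxka'

i=0: skip
i=1: add 's' → 'as'
i=2: add 'x' → 'asx'
i=3: skip
i=4: add 'k' → 'asxk'
i=5: add 'a' → 'asxka'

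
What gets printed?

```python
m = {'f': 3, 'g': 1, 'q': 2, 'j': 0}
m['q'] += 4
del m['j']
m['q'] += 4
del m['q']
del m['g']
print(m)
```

{'f': 3}

m['q'] = 2+4 = 6 → {'f': 3, 'g': 1, 'q': 6, 'j': 0}
del 'j' → {'f': 3, 'g': 1, 'q': 6}
m['q'] = 6+4 = 10 → {'f': 3, 'g': 1, 'q': 10}
del 'q' → {'f': 3, 'g': 1}
del 'g' → {'f': 3}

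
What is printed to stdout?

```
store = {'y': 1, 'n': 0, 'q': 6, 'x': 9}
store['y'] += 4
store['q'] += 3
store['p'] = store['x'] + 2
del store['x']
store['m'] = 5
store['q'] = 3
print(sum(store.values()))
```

24

store['y'] = 1+4 = 5 → {'y': 5, 'n': 0, 'q': 6, 'x': 9}
store['q'] = 6+3 = 9 → {'y': 5, 'n': 0, 'q': 9, 'x': 9}
store['p'] = store['x']+2 = 11 → {'y': 5, 'n': 0, 'q': 9, 'x': 9, 'p': 11}
del 'x' → {'y': 5, 'n': 0, 'q': 9, 'p': 11}
store['m'] = 5 → {'y': 5, 'n': 0, 'q': 9, 'p': 11, 'm': 5}
store['q'] = 3 → {'y': 5, 'n': 0, 'q': 3, 'p': 11, 'm': 5}
sum of values = 24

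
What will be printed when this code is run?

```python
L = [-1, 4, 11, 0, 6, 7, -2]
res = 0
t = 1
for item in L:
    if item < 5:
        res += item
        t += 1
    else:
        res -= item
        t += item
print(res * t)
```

item=-1: <5, res = 0+(-1) = -1; t=2
item=4: <5, res = (-1)+4 = 3; t=3
item=11: not <5, res = 3-11 = -8; t=14
item=0: <5, res = (-8)+0 = -8; t=15
item=6: not <5, res = (-8)-6 = -14; t=21
item=7: not <5, res = (-14)-7 = -21; t=28
item=-2: <5, res = (-21)+(-2) = -23; t=29
res*t = (-23)*29 = -667

-667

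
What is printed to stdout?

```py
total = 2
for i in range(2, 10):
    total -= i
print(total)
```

i=2: total = 2-2 = 0
i=3: total = 0-3 = -3
i=4: total = (-3)-4 = -7
i=5: total = (-7)-5 = -12
i=6: total = (-12)-6 = -18
i=7: total = (-18)-7 = -25
i=8: total = (-25)-8 = -33
i=9: total = (-33)-9 = -42

-42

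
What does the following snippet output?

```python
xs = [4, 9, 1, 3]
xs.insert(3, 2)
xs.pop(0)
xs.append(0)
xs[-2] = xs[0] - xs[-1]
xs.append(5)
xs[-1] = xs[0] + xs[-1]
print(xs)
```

insert 2 at 3 → [4, 9, 1, 2, 3]
pop(0) removes 4 → [9, 1, 2, 3]
append 0 → [9, 1, 2, 3, 0]
xs[-2] = xs[0]-xs[-1] = 9-0 = 9 → [9, 1, 2, 9, 0]
append 5 → [9, 1, 2, 9, 0, 5]
xs[-1] = xs[0]+xs[-1] = 9+5 = 14 → [9, 1, 2, 9, 0, 14]

[9, 1, 2, 9, 0, 14]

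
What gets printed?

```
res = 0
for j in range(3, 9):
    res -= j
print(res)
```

-33

j=3: res = 0-3 = -3
j=4: res = (-3)-4 = -7
j=5: res = (-7)-5 = -12
j=6: res = (-12)-6 = -18
j=7: res = (-18)-7 = -25
j=8: res = (-25)-8 = -33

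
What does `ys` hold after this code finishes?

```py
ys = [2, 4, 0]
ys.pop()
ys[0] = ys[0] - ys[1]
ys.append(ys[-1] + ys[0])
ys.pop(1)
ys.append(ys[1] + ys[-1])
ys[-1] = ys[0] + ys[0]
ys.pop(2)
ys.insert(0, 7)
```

pop() removes 0 → [2, 4]
ys[0] = ys[0]-ys[1] = 2-4 = -2 → [-2, 4]
append ys[-1]+ys[0] = 4+(-2) = 2 → [-2, 4, 2]
pop(1) removes 4 → [-2, 2]
append ys[1]+ys[-1] = 2+2 = 4 → [-2, 2, 4]
ys[-1] = ys[0]+ys[0] = (-2)+(-2) = -4 → [-2, 2, -4]
pop(2) removes -4 → [-2, 2]
insert 7 at 0 → [7, -2, 2]

[7, -2, 2]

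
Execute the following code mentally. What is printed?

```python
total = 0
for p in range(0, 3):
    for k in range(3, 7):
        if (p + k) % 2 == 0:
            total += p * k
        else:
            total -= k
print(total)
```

2

p=0,k=3: odd sum, total = 0-3 = -3
p=0,k=4: even sum, total = (-3)+0 = -3
p=0,k=5: odd sum, total = (-3)-5 = -8
p=0,k=6: even sum, total = (-8)+0 = -8
p=1,k=3: even sum, total = (-8)+3 = -5
p=1,k=4: odd sum, total = (-5)-4 = -9
p=1,k=5: even sum, total = (-9)+5 = -4
p=1,k=6: odd sum, total = (-4)-6 = -10
p=2,k=3: odd sum, total = (-10)-3 = -13
p=2,k=4: even sum, total = (-13)+8 = -5
p=2,k=5: odd sum, total = (-5)-5 = -10
p=2,k=6: even sum, total = (-10)+12 = 2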